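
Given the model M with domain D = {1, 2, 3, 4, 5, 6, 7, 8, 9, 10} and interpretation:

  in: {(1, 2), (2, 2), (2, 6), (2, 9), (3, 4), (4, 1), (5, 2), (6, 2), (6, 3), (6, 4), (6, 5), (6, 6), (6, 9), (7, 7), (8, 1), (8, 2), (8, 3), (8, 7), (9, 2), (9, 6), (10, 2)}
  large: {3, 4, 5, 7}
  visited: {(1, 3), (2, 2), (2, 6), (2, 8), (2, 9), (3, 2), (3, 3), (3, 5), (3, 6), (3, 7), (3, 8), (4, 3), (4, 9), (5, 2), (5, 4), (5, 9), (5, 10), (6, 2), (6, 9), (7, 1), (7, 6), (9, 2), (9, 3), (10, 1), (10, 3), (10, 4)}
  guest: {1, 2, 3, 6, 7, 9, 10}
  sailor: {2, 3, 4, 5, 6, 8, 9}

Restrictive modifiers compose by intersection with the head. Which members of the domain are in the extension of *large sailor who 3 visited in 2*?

⟦who 3 visited⟧ = {x : ⟨3, x⟩ ∈ ⟦visited⟧} = {2, 3, 5, 6, 7, 8}
⟦in 2⟧ = {x : ⟨x, 2⟩ ∈ ⟦in⟧} = {1, 2, 5, 6, 8, 9, 10}
⟦sailor⟧ = {2, 3, 4, 5, 6, 8, 9}
… ∩ ⟦who 3 visited⟧ = {2, 3, 4, 5, 6, 8, 9} ∩ {2, 3, 5, 6, 7, 8} = {2, 3, 5, 6, 8}
… ∩ ⟦in 2⟧ = {2, 3, 5, 6, 8} ∩ {1, 2, 5, 6, 8, 9, 10} = {2, 5, 6, 8}
… ∩ ⟦large⟧ = {2, 5, 6, 8} ∩ {3, 4, 5, 7} = {5}
So ⟦large sailor who 3 visited in 2⟧ = {5}.

{5}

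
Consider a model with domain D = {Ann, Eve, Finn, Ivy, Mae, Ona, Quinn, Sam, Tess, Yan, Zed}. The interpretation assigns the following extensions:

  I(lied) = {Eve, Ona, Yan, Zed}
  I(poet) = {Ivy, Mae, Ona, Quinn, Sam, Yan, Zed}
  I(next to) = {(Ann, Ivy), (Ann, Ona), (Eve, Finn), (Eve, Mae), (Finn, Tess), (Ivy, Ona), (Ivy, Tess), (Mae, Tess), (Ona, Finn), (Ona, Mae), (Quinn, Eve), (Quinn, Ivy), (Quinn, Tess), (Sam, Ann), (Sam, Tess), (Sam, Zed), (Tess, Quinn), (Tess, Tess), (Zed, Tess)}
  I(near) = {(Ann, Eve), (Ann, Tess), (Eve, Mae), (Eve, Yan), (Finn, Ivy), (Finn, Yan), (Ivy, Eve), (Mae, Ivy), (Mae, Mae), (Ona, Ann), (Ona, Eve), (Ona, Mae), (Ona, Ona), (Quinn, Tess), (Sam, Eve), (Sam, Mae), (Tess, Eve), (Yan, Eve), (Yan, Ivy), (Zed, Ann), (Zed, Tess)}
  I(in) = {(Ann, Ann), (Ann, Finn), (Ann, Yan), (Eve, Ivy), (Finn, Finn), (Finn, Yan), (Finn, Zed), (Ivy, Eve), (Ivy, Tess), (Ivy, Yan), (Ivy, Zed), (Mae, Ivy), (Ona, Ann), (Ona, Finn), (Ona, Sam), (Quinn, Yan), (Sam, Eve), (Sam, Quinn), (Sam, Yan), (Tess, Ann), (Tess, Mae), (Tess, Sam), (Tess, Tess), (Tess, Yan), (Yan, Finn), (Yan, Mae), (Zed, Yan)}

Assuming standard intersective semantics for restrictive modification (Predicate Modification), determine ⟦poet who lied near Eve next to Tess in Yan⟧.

⟦who lied⟧ = ⟦lied⟧ = {Eve, Ona, Yan, Zed}
⟦near Eve⟧ = {x : ⟨x, Eve⟩ ∈ ⟦near⟧} = {Ann, Ivy, Ona, Sam, Tess, Yan}
⟦next to Tess⟧ = {x : ⟨x, Tess⟩ ∈ ⟦next to⟧} = {Finn, Ivy, Mae, Quinn, Sam, Tess, Zed}
⟦in Yan⟧ = {x : ⟨x, Yan⟩ ∈ ⟦in⟧} = {Ann, Finn, Ivy, Quinn, Sam, Tess, Zed}
⟦poet⟧ = {Ivy, Mae, Ona, Quinn, Sam, Yan, Zed}
… ∩ ⟦who lied⟧ = {Ivy, Mae, Ona, Quinn, Sam, Yan, Zed} ∩ {Eve, Ona, Yan, Zed} = {Ona, Yan, Zed}
… ∩ ⟦near Eve⟧ = {Ona, Yan, Zed} ∩ {Ann, Ivy, Ona, Sam, Tess, Yan} = {Ona, Yan}
… ∩ ⟦next to Tess⟧ = {Ona, Yan} ∩ {Finn, Ivy, Mae, Quinn, Sam, Tess, Zed} = ∅
… ∩ ⟦in Yan⟧ = ∅ ∩ {Ann, Finn, Ivy, Quinn, Sam, Tess, Zed} = ∅
So ⟦poet who lied near Eve next to Tess in Yan⟧ = {}.

{}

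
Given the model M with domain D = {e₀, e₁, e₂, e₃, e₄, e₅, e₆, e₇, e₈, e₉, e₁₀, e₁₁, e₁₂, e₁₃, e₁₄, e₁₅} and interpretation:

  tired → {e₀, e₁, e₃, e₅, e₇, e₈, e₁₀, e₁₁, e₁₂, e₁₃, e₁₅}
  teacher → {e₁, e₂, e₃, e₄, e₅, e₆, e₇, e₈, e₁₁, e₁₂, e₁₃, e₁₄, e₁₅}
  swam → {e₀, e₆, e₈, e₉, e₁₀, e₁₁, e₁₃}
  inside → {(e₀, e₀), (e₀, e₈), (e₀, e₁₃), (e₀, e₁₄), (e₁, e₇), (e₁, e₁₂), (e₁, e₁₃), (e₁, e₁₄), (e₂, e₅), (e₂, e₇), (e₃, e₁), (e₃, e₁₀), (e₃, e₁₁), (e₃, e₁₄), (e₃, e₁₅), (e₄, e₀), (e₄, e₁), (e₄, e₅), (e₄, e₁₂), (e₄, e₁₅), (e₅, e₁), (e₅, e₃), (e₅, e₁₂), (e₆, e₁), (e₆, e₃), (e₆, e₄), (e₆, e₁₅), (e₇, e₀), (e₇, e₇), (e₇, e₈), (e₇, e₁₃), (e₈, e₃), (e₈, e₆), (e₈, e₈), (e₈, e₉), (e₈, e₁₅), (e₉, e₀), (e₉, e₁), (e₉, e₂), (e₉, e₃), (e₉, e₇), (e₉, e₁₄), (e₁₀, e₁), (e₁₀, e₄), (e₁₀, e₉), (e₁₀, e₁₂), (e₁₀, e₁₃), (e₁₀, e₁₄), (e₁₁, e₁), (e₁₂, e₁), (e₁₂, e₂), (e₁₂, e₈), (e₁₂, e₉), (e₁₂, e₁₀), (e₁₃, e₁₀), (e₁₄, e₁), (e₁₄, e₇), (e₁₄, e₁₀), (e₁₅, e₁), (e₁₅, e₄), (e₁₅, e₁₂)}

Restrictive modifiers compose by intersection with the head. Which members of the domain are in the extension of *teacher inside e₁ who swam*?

{e₆, e₁₁}

⟦inside e₁⟧ = {x : ⟨x, e₁⟩ ∈ ⟦inside⟧} = {e₃, e₄, e₅, e₆, e₉, e₁₀, e₁₁, e₁₂, e₁₄, e₁₅}
⟦who swam⟧ = ⟦swam⟧ = {e₀, e₆, e₈, e₉, e₁₀, e₁₁, e₁₃}
⟦teacher⟧ = {e₁, e₂, e₃, e₄, e₅, e₆, e₇, e₈, e₁₁, e₁₂, e₁₃, e₁₄, e₁₅}
… ∩ ⟦inside e₁⟧ = {e₁, e₂, e₃, e₄, e₅, e₆, e₇, e₈, e₁₁, e₁₂, e₁₃, e₁₄, e₁₅} ∩ {e₃, e₄, e₅, e₆, e₉, e₁₀, e₁₁, e₁₂, e₁₄, e₁₅} = {e₃, e₄, e₅, e₆, e₁₁, e₁₂, e₁₄, e₁₅}
… ∩ ⟦who swam⟧ = {e₃, e₄, e₅, e₆, e₁₁, e₁₂, e₁₄, e₁₅} ∩ {e₀, e₆, e₈, e₉, e₁₀, e₁₁, e₁₃} = {e₆, e₁₁}
So ⟦teacher inside e₁ who swam⟧ = {e₆, e₁₁}.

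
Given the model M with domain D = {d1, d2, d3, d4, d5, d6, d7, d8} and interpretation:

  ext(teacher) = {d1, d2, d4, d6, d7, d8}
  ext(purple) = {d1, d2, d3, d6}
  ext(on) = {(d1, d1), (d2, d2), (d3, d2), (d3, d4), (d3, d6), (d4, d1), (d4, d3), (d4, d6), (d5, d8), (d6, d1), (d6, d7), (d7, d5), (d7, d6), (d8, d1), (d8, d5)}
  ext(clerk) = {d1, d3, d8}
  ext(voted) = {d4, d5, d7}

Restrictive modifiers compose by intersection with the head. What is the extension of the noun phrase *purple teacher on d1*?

{d1, d6}

⟦on d1⟧ = {x : ⟨x, d1⟩ ∈ ⟦on⟧} = {d1, d4, d6, d8}
⟦teacher⟧ = {d1, d2, d4, d6, d7, d8}
… ∩ ⟦on d1⟧ = {d1, d2, d4, d6, d7, d8} ∩ {d1, d4, d6, d8} = {d1, d4, d6, d8}
… ∩ ⟦purple⟧ = {d1, d4, d6, d8} ∩ {d1, d2, d3, d6} = {d1, d6}
So ⟦purple teacher on d1⟧ = {d1, d6}.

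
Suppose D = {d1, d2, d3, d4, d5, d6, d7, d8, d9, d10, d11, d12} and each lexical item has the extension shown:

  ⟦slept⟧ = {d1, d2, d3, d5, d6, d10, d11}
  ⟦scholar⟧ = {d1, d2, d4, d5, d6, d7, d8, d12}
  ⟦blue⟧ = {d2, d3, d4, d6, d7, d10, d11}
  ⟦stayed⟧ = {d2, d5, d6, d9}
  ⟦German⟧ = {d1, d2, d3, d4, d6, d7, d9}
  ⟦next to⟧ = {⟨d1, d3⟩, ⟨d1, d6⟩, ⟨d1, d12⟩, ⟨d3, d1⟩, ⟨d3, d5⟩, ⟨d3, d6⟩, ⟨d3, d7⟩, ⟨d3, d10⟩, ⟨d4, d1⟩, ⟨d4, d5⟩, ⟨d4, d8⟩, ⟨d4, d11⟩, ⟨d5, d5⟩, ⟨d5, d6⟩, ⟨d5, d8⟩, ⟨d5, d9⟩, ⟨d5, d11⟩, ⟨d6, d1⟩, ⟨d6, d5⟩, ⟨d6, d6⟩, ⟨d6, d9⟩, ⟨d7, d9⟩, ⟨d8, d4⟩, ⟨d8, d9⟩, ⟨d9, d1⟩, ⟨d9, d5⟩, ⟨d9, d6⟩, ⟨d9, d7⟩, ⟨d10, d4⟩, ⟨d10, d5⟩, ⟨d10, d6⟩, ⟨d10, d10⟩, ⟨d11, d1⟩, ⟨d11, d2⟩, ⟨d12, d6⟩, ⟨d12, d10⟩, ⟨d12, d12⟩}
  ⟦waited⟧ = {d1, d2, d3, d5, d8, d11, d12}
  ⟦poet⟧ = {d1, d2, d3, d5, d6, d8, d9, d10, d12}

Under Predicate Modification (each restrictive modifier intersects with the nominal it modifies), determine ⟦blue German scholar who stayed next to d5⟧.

{d6}

⟦who stayed⟧ = ⟦stayed⟧ = {d2, d5, d6, d9}
⟦next to d5⟧ = {x : ⟨x, d5⟩ ∈ ⟦next to⟧} = {d3, d4, d5, d6, d9, d10}
⟦scholar⟧ = {d1, d2, d4, d5, d6, d7, d8, d12}
… ∩ ⟦who stayed⟧ = {d1, d2, d4, d5, d6, d7, d8, d12} ∩ {d2, d5, d6, d9} = {d2, d5, d6}
… ∩ ⟦next to d5⟧ = {d2, d5, d6} ∩ {d3, d4, d5, d6, d9, d10} = {d5, d6}
… ∩ ⟦blue⟧ = {d5, d6} ∩ {d2, d3, d4, d6, d7, d10, d11} = {d6}
… ∩ ⟦German⟧ = {d6} ∩ {d1, d2, d3, d4, d6, d7, d9} = {d6}
So ⟦blue German scholar who stayed next to d5⟧ = {d6}.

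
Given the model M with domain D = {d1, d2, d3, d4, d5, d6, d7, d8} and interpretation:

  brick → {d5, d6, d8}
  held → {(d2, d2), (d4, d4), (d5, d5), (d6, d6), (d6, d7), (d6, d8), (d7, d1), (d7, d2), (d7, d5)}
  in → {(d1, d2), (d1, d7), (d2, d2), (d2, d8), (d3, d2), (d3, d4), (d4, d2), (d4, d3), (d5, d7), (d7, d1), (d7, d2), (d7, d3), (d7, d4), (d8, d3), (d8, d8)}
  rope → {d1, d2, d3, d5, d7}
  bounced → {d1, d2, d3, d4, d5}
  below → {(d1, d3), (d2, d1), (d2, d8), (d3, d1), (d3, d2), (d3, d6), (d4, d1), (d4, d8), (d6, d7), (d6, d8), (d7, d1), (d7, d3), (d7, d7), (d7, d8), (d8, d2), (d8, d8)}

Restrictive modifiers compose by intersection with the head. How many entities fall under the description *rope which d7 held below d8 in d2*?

1

⟦which d7 held⟧ = {x : ⟨d7, x⟩ ∈ ⟦held⟧} = {d1, d2, d5}
⟦below d8⟧ = {x : ⟨x, d8⟩ ∈ ⟦below⟧} = {d2, d4, d6, d7, d8}
⟦in d2⟧ = {x : ⟨x, d2⟩ ∈ ⟦in⟧} = {d1, d2, d3, d4, d7}
⟦rope⟧ = {d1, d2, d3, d5, d7}
… ∩ ⟦which d7 held⟧ = {d1, d2, d3, d5, d7} ∩ {d1, d2, d5} = {d1, d2, d5}
… ∩ ⟦below d8⟧ = {d1, d2, d5} ∩ {d2, d4, d6, d7, d8} = {d2}
… ∩ ⟦in d2⟧ = {d2} ∩ {d1, d2, d3, d4, d7} = {d2}
⟦rope which d7 held below d8 in d2⟧ = {d2}, so the cardinality is 1.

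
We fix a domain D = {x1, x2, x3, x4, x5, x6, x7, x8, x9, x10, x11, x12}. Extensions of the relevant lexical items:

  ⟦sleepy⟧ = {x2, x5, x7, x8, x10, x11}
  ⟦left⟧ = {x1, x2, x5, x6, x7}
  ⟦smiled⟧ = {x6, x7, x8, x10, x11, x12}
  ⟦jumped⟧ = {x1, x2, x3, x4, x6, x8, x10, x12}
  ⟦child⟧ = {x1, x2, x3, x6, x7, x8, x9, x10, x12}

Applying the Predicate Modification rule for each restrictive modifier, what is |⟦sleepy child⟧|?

⟦child⟧ = {x1, x2, x3, x6, x7, x8, x9, x10, x12}
… ∩ ⟦sleepy⟧ = {x1, x2, x3, x6, x7, x8, x9, x10, x12} ∩ {x2, x5, x7, x8, x10, x11} = {x2, x7, x8, x10}
⟦sleepy child⟧ = {x2, x7, x8, x10}, so the cardinality is 4.

4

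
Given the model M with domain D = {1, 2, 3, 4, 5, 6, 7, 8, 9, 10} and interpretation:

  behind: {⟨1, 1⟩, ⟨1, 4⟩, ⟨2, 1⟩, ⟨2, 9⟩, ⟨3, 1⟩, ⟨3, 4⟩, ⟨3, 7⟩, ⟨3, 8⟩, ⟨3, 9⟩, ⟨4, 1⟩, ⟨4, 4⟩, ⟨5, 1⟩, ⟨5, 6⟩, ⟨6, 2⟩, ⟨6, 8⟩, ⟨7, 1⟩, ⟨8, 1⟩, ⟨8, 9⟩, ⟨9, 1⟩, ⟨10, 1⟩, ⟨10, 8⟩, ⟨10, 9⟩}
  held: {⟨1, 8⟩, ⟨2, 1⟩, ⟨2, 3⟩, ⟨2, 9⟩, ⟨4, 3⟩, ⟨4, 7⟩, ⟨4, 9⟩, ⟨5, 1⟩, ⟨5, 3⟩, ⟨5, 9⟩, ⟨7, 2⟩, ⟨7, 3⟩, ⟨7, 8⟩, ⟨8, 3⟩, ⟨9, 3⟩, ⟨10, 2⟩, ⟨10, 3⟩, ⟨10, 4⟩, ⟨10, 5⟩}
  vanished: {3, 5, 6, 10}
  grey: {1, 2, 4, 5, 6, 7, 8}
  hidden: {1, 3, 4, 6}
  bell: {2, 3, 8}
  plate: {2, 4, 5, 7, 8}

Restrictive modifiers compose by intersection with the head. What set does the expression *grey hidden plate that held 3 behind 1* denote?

⟦that held 3⟧ = {x : ⟨x, 3⟩ ∈ ⟦held⟧} = {2, 4, 5, 7, 8, 9, 10}
⟦behind 1⟧ = {x : ⟨x, 1⟩ ∈ ⟦behind⟧} = {1, 2, 3, 4, 5, 7, 8, 9, 10}
⟦plate⟧ = {2, 4, 5, 7, 8}
… ∩ ⟦that held 3⟧ = {2, 4, 5, 7, 8} ∩ {2, 4, 5, 7, 8, 9, 10} = {2, 4, 5, 7, 8}
… ∩ ⟦behind 1⟧ = {2, 4, 5, 7, 8} ∩ {1, 2, 3, 4, 5, 7, 8, 9, 10} = {2, 4, 5, 7, 8}
… ∩ ⟦grey⟧ = {2, 4, 5, 7, 8} ∩ {1, 2, 4, 5, 6, 7, 8} = {2, 4, 5, 7, 8}
… ∩ ⟦hidden⟧ = {2, 4, 5, 7, 8} ∩ {1, 3, 4, 6} = {4}
So ⟦grey hidden plate that held 3 behind 1⟧ = {4}.

{4}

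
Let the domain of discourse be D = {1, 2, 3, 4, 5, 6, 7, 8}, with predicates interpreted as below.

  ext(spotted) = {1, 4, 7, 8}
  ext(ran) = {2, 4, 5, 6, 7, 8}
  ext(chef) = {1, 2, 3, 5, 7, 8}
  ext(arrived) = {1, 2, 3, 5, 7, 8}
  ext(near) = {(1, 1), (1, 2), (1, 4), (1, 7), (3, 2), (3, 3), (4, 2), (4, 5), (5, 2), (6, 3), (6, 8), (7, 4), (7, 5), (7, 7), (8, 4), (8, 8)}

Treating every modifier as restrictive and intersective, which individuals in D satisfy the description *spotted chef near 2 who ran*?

⟦near 2⟧ = {x : ⟨x, 2⟩ ∈ ⟦near⟧} = {1, 3, 4, 5}
⟦who ran⟧ = ⟦ran⟧ = {2, 4, 5, 6, 7, 8}
⟦chef⟧ = {1, 2, 3, 5, 7, 8}
… ∩ ⟦near 2⟧ = {1, 2, 3, 5, 7, 8} ∩ {1, 3, 4, 5} = {1, 3, 5}
… ∩ ⟦who ran⟧ = {1, 3, 5} ∩ {2, 4, 5, 6, 7, 8} = {5}
… ∩ ⟦spotted⟧ = {5} ∩ {1, 4, 7, 8} = ∅
So ⟦spotted chef near 2 who ran⟧ = { }.

{ }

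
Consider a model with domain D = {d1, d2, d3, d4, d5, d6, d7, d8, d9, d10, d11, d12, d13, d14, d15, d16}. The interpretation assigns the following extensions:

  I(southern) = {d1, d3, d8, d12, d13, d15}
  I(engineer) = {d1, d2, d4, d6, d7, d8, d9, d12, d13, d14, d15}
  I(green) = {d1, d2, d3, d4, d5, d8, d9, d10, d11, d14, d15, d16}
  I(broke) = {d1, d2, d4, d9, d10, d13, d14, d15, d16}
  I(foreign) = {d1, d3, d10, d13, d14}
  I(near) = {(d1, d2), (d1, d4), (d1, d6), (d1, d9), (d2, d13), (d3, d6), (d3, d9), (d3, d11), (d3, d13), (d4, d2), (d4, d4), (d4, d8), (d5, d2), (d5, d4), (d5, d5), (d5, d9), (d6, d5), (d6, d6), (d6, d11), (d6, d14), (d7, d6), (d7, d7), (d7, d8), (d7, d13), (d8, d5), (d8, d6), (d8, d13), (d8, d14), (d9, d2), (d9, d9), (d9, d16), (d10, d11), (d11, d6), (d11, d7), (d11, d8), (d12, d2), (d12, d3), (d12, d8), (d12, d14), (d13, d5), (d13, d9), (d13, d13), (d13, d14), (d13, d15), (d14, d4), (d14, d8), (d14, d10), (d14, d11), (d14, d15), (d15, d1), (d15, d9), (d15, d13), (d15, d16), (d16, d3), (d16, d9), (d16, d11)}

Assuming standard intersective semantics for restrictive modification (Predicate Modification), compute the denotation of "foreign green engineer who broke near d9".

{d1}

⟦who broke⟧ = ⟦broke⟧ = {d1, d2, d4, d9, d10, d13, d14, d15, d16}
⟦near d9⟧ = {x : ⟨x, d9⟩ ∈ ⟦near⟧} = {d1, d3, d5, d9, d13, d15, d16}
⟦engineer⟧ = {d1, d2, d4, d6, d7, d8, d9, d12, d13, d14, d15}
… ∩ ⟦who broke⟧ = {d1, d2, d4, d6, d7, d8, d9, d12, d13, d14, d15} ∩ {d1, d2, d4, d9, d10, d13, d14, d15, d16} = {d1, d2, d4, d9, d13, d14, d15}
… ∩ ⟦near d9⟧ = {d1, d2, d4, d9, d13, d14, d15} ∩ {d1, d3, d5, d9, d13, d15, d16} = {d1, d9, d13, d15}
… ∩ ⟦foreign⟧ = {d1, d9, d13, d15} ∩ {d1, d3, d10, d13, d14} = {d1, d13}
… ∩ ⟦green⟧ = {d1, d13} ∩ {d1, d2, d3, d4, d5, d8, d9, d10, d11, d14, d15, d16} = {d1}
So ⟦foreign green engineer who broke near d9⟧ = {d1}.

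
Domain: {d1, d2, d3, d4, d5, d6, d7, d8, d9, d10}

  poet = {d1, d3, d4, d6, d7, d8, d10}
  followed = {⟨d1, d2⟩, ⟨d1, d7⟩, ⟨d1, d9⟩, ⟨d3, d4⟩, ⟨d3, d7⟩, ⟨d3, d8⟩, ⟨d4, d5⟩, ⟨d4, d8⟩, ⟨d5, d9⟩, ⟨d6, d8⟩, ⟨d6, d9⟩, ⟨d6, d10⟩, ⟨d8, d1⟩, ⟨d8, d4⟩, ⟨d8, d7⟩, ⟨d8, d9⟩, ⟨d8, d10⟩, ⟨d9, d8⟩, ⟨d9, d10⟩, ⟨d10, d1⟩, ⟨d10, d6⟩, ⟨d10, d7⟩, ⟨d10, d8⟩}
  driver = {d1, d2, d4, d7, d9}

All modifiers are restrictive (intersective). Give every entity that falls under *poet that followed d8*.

{d3, d4, d6, d10}

⟦that followed d8⟧ = {x : ⟨x, d8⟩ ∈ ⟦followed⟧} = {d3, d4, d6, d9, d10}
⟦poet⟧ = {d1, d3, d4, d6, d7, d8, d10}
… ∩ ⟦that followed d8⟧ = {d1, d3, d4, d6, d7, d8, d10} ∩ {d3, d4, d6, d9, d10} = {d3, d4, d6, d10}
So ⟦poet that followed d8⟧ = {d3, d4, d6, d10}.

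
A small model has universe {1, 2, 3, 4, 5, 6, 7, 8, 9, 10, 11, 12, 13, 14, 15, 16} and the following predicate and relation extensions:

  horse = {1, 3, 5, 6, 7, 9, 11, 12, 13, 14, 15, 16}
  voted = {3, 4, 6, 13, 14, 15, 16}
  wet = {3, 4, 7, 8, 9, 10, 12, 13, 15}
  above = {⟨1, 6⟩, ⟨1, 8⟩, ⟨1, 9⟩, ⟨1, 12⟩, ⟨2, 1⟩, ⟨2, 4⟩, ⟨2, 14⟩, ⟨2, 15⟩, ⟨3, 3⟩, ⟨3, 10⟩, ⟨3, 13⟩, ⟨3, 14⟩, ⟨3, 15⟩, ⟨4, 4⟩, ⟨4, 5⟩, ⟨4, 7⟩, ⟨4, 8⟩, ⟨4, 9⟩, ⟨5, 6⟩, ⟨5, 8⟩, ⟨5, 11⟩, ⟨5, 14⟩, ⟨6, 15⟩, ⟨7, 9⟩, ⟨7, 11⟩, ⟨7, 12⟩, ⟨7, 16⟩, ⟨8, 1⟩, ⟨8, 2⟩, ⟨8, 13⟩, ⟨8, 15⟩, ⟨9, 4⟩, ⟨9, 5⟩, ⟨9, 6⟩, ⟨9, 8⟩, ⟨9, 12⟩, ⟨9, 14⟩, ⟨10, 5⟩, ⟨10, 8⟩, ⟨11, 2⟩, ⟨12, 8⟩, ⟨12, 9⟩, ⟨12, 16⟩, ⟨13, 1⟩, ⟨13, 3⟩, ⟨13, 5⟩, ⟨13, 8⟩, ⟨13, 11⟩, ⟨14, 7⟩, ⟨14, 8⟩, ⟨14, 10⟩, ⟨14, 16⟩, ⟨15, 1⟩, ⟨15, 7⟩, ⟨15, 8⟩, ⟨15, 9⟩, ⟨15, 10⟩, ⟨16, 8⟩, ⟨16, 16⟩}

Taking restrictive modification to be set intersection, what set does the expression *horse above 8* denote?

⟦above 8⟧ = {x : ⟨x, 8⟩ ∈ ⟦above⟧} = {1, 4, 5, 9, 10, 12, 13, 14, 15, 16}
⟦horse⟧ = {1, 3, 5, 6, 7, 9, 11, 12, 13, 14, 15, 16}
… ∩ ⟦above 8⟧ = {1, 3, 5, 6, 7, 9, 11, 12, 13, 14, 15, 16} ∩ {1, 4, 5, 9, 10, 12, 13, 14, 15, 16} = {1, 5, 9, 12, 13, 14, 15, 16}
So ⟦horse above 8⟧ = {1, 5, 9, 12, 13, 14, 15, 16}.

{1, 5, 9, 12, 13, 14, 15, 16}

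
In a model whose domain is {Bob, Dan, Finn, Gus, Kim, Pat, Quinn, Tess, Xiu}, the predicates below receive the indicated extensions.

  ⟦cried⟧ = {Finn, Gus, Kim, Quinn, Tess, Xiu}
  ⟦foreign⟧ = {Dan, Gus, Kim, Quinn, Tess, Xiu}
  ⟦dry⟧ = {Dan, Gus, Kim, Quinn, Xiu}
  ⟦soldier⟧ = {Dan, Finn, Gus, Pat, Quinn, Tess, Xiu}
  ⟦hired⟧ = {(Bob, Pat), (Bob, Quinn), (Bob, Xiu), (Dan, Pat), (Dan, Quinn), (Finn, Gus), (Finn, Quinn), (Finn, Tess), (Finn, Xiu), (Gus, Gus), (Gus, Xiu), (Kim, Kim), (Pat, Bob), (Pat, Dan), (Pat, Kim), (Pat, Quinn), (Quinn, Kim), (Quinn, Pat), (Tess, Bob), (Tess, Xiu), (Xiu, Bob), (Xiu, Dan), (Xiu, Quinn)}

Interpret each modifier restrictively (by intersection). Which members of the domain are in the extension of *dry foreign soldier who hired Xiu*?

{Gus}

⟦who hired Xiu⟧ = {x : ⟨x, Xiu⟩ ∈ ⟦hired⟧} = {Bob, Finn, Gus, Tess}
⟦soldier⟧ = {Dan, Finn, Gus, Pat, Quinn, Tess, Xiu}
… ∩ ⟦who hired Xiu⟧ = {Dan, Finn, Gus, Pat, Quinn, Tess, Xiu} ∩ {Bob, Finn, Gus, Tess} = {Finn, Gus, Tess}
… ∩ ⟦dry⟧ = {Finn, Gus, Tess} ∩ {Dan, Gus, Kim, Quinn, Xiu} = {Gus}
… ∩ ⟦foreign⟧ = {Gus} ∩ {Dan, Gus, Kim, Quinn, Tess, Xiu} = {Gus}
So ⟦dry foreign soldier who hired Xiu⟧ = {Gus}.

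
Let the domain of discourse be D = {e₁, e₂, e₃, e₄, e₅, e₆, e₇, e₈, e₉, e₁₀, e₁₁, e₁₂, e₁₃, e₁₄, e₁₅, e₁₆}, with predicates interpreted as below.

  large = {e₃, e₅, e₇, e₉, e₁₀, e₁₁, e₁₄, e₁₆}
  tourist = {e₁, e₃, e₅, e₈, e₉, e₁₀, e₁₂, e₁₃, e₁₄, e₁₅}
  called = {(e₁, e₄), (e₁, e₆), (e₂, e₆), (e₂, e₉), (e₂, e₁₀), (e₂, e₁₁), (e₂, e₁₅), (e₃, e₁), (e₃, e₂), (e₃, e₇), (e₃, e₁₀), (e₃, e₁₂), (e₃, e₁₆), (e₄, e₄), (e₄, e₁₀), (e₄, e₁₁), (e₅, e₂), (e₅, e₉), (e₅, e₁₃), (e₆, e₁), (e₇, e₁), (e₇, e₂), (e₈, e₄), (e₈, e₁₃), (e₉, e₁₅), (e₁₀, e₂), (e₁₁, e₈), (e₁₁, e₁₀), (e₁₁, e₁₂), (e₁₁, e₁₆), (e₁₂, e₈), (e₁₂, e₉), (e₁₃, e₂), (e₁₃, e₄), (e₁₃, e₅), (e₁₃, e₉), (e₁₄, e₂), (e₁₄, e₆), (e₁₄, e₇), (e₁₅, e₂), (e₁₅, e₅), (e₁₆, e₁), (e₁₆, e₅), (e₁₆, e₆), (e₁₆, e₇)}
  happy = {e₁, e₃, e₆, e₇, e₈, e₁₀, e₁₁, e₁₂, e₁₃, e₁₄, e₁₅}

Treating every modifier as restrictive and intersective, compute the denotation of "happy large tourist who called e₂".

⟦who called e₂⟧ = {x : ⟨x, e₂⟩ ∈ ⟦called⟧} = {e₃, e₅, e₇, e₁₀, e₁₃, e₁₄, e₁₅}
⟦tourist⟧ = {e₁, e₃, e₅, e₈, e₉, e₁₀, e₁₂, e₁₃, e₁₄, e₁₅}
… ∩ ⟦who called e₂⟧ = {e₁, e₃, e₅, e₈, e₉, e₁₀, e₁₂, e₁₃, e₁₄, e₁₅} ∩ {e₃, e₅, e₇, e₁₀, e₁₃, e₁₄, e₁₅} = {e₃, e₅, e₁₀, e₁₃, e₁₄, e₁₅}
… ∩ ⟦happy⟧ = {e₃, e₅, e₁₀, e₁₃, e₁₄, e₁₅} ∩ {e₁, e₃, e₆, e₇, e₈, e₁₀, e₁₁, e₁₂, e₁₃, e₁₄, e₁₅} = {e₃, e₁₀, e₁₃, e₁₄, e₁₅}
… ∩ ⟦large⟧ = {e₃, e₁₀, e₁₃, e₁₄, e₁₅} ∩ {e₃, e₅, e₇, e₉, e₁₀, e₁₁, e₁₄, e₁₆} = {e₃, e₁₀, e₁₄}
So ⟦happy large tourist who called e₂⟧ = {e₃, e₁₀, e₁₄}.

{e₃, e₁₀, e₁₄}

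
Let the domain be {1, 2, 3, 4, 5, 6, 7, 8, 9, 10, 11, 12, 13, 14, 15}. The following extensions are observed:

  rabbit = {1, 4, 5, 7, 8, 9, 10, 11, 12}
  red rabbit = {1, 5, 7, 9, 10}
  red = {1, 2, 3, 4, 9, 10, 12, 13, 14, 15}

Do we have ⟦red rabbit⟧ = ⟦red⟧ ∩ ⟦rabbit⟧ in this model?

no

⟦red⟧ ∩ ⟦rabbit⟧ = {1, 2, 3, 4, 9, 10, 12, 13, 14, 15} ∩ {1, 4, 5, 7, 8, 9, 10, 11, 12} = {1, 4, 9, 10, 12}
Observed ⟦red rabbit⟧ = {1, 5, 7, 9, 10}.
These differ, so the modifier is not intersective in this model.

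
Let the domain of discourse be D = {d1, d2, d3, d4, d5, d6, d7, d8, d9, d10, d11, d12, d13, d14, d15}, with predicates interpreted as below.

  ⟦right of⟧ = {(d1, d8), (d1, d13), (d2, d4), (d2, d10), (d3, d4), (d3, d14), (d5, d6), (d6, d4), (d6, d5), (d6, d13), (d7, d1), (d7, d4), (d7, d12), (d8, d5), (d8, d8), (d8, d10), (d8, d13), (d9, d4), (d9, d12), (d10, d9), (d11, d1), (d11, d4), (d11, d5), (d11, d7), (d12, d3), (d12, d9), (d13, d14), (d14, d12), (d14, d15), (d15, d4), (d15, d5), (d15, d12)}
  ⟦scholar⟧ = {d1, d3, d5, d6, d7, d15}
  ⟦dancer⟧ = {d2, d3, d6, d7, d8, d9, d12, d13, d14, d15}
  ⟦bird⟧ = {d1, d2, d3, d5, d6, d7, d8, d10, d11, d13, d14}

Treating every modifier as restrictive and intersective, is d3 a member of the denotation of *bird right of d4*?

⟦right of d4⟧ = {x : ⟨x, d4⟩ ∈ ⟦right of⟧} = {d2, d3, d6, d7, d9, d11, d15}
⟦bird⟧ = {d1, d2, d3, d5, d6, d7, d8, d10, d11, d13, d14}
… ∩ ⟦right of d4⟧ = {d1, d2, d3, d5, d6, d7, d8, d10, d11, d13, d14} ∩ {d2, d3, d6, d7, d9, d11, d15} = {d2, d3, d6, d7, d11}
⟦bird right of d4⟧ = {d2, d3, d6, d7, d11}; d3 ∈ this set.

yes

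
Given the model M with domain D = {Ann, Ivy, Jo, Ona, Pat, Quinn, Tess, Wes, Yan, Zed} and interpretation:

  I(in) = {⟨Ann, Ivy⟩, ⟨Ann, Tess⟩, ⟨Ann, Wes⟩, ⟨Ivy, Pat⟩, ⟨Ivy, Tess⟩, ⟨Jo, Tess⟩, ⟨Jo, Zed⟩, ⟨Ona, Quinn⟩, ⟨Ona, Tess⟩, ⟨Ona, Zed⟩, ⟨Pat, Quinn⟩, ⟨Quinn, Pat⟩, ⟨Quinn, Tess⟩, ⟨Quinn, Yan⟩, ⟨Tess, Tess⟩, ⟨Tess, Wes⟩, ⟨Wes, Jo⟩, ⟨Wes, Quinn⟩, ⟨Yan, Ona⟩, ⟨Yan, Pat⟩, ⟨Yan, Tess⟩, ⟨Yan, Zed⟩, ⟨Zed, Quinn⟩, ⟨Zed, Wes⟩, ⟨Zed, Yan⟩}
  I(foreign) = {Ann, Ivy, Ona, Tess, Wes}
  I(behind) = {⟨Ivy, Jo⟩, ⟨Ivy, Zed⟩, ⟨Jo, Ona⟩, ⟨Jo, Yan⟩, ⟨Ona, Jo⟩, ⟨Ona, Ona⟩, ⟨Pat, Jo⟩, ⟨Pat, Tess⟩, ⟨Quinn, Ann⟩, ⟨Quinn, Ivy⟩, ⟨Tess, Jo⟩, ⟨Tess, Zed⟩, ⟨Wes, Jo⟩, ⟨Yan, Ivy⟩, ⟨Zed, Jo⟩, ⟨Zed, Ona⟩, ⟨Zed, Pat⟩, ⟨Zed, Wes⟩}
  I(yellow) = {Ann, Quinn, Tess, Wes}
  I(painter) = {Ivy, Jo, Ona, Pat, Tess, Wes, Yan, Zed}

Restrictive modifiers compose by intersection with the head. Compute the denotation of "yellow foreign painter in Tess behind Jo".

{Tess}

⟦in Tess⟧ = {x : ⟨x, Tess⟩ ∈ ⟦in⟧} = {Ann, Ivy, Jo, Ona, Quinn, Tess, Yan}
⟦behind Jo⟧ = {x : ⟨x, Jo⟩ ∈ ⟦behind⟧} = {Ivy, Ona, Pat, Tess, Wes, Zed}
⟦painter⟧ = {Ivy, Jo, Ona, Pat, Tess, Wes, Yan, Zed}
… ∩ ⟦in Tess⟧ = {Ivy, Jo, Ona, Pat, Tess, Wes, Yan, Zed} ∩ {Ann, Ivy, Jo, Ona, Quinn, Tess, Yan} = {Ivy, Jo, Ona, Tess, Yan}
… ∩ ⟦behind Jo⟧ = {Ivy, Jo, Ona, Tess, Yan} ∩ {Ivy, Ona, Pat, Tess, Wes, Zed} = {Ivy, Ona, Tess}
… ∩ ⟦yellow⟧ = {Ivy, Ona, Tess} ∩ {Ann, Quinn, Tess, Wes} = {Tess}
… ∩ ⟦foreign⟧ = {Tess} ∩ {Ann, Ivy, Ona, Tess, Wes} = {Tess}
So ⟦yellow foreign painter in Tess behind Jo⟧ = {Tess}.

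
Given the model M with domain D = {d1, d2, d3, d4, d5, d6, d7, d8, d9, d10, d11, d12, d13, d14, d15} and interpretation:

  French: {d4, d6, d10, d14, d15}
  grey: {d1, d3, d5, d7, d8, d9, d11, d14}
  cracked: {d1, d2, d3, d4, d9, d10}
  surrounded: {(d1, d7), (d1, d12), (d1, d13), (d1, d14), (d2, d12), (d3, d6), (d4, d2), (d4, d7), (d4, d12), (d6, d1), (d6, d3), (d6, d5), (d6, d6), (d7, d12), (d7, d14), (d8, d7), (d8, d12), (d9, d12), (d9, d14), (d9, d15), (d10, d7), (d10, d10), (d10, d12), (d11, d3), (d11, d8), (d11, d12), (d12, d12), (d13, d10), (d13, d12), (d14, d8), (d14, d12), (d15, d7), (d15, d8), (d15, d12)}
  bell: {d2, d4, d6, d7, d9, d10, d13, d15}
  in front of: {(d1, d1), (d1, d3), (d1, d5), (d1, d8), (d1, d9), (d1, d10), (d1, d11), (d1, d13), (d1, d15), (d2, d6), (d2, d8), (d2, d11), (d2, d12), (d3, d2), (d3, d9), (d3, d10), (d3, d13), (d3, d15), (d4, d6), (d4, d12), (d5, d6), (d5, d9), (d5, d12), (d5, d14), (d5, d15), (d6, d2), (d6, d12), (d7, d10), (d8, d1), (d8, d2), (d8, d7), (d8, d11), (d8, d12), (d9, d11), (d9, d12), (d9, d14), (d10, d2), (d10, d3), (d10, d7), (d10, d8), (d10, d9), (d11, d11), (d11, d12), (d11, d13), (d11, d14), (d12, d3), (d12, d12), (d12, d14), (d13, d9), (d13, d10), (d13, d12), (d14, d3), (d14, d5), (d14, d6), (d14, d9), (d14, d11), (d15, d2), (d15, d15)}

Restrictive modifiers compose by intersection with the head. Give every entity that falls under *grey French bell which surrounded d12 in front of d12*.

{ }

⟦which surrounded d12⟧ = {x : ⟨x, d12⟩ ∈ ⟦surrounded⟧} = {d1, d2, d4, d7, d8, d9, d10, d11, d12, d13, d14, d15}
⟦in front of d12⟧ = {x : ⟨x, d12⟩ ∈ ⟦in front of⟧} = {d2, d4, d5, d6, d8, d9, d11, d12, d13}
⟦bell⟧ = {d2, d4, d6, d7, d9, d10, d13, d15}
… ∩ ⟦which surrounded d12⟧ = {d2, d4, d6, d7, d9, d10, d13, d15} ∩ {d1, d2, d4, d7, d8, d9, d10, d11, d12, d13, d14, d15} = {d2, d4, d7, d9, d10, d13, d15}
… ∩ ⟦in front of d12⟧ = {d2, d4, d7, d9, d10, d13, d15} ∩ {d2, d4, d5, d6, d8, d9, d11, d12, d13} = {d2, d4, d9, d13}
… ∩ ⟦grey⟧ = {d2, d4, d9, d13} ∩ {d1, d3, d5, d7, d8, d9, d11, d14} = {d9}
… ∩ ⟦French⟧ = {d9} ∩ {d4, d6, d10, d14, d15} = ∅
So ⟦grey French bell which surrounded d12 in front of d12⟧ = { }.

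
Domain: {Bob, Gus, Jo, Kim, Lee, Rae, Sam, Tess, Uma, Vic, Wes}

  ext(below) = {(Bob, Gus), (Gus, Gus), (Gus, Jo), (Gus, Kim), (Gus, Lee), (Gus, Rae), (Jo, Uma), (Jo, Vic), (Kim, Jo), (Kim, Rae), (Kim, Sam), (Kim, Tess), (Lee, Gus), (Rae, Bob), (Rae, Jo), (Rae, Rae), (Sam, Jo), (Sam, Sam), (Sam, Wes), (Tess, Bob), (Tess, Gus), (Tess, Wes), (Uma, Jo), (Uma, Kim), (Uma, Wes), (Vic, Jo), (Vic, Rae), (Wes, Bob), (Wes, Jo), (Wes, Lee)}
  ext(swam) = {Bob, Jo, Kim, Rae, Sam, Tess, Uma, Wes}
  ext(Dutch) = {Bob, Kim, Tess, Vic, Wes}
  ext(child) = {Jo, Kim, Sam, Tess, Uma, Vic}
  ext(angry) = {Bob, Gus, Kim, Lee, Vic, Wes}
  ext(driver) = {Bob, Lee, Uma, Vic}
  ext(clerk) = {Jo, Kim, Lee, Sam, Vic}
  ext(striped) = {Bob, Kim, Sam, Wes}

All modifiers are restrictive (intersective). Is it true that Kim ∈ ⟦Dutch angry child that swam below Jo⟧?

⟦that swam⟧ = ⟦swam⟧ = {Bob, Jo, Kim, Rae, Sam, Tess, Uma, Wes}
⟦below Jo⟧ = {x : ⟨x, Jo⟩ ∈ ⟦below⟧} = {Gus, Kim, Rae, Sam, Uma, Vic, Wes}
⟦child⟧ = {Jo, Kim, Sam, Tess, Uma, Vic}
… ∩ ⟦that swam⟧ = {Jo, Kim, Sam, Tess, Uma, Vic} ∩ {Bob, Jo, Kim, Rae, Sam, Tess, Uma, Wes} = {Jo, Kim, Sam, Tess, Uma}
… ∩ ⟦below Jo⟧ = {Jo, Kim, Sam, Tess, Uma} ∩ {Gus, Kim, Rae, Sam, Uma, Vic, Wes} = {Kim, Sam, Uma}
… ∩ ⟦Dutch⟧ = {Kim, Sam, Uma} ∩ {Bob, Kim, Tess, Vic, Wes} = {Kim}
… ∩ ⟦angry⟧ = {Kim} ∩ {Bob, Gus, Kim, Lee, Vic, Wes} = {Kim}
⟦Dutch angry child that swam below Jo⟧ = {Kim}; Kim ∈ this set.

yes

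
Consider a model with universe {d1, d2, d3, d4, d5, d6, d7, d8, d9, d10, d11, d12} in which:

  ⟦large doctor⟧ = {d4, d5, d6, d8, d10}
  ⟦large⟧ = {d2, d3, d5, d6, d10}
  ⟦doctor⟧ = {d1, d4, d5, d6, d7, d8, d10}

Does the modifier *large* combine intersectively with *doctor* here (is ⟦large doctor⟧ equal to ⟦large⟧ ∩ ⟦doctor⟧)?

no

⟦large⟧ ∩ ⟦doctor⟧ = {d2, d3, d5, d6, d10} ∩ {d1, d4, d5, d6, d7, d8, d10} = {d5, d6, d10}
Observed ⟦large doctor⟧ = {d4, d5, d6, d8, d10}.
These differ, so the modifier is not intersective in this model.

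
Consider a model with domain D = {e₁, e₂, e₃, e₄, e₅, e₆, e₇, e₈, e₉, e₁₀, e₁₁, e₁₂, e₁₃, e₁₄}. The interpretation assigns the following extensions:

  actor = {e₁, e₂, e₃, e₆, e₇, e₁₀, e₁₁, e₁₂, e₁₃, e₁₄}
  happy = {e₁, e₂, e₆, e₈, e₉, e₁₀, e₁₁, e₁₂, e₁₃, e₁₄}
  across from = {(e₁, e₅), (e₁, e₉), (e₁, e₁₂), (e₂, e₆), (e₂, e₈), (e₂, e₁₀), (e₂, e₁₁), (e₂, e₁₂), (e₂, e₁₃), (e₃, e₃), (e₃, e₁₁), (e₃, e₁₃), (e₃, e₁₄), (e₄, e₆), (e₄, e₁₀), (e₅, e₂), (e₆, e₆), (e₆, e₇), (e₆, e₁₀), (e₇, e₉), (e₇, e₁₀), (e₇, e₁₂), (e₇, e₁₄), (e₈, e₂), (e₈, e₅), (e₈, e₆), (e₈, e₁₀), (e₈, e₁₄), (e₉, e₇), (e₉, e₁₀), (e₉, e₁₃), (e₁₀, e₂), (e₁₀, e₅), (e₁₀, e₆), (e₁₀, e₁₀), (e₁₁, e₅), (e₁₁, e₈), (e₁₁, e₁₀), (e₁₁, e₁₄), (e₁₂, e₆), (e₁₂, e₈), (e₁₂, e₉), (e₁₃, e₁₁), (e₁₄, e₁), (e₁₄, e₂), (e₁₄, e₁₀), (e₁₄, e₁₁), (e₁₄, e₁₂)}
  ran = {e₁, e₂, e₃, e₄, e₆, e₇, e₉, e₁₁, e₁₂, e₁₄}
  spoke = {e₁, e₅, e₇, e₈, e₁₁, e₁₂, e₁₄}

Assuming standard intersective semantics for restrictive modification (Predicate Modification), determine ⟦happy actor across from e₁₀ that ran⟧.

{e₂, e₆, e₁₁, e₁₄}

⟦across from e₁₀⟧ = {x : ⟨x, e₁₀⟩ ∈ ⟦across from⟧} = {e₂, e₄, e₆, e₇, e₈, e₉, e₁₀, e₁₁, e₁₄}
⟦that ran⟧ = ⟦ran⟧ = {e₁, e₂, e₃, e₄, e₆, e₇, e₉, e₁₁, e₁₂, e₁₄}
⟦actor⟧ = {e₁, e₂, e₃, e₆, e₇, e₁₀, e₁₁, e₁₂, e₁₃, e₁₄}
… ∩ ⟦across from e₁₀⟧ = {e₁, e₂, e₃, e₆, e₇, e₁₀, e₁₁, e₁₂, e₁₃, e₁₄} ∩ {e₂, e₄, e₆, e₇, e₈, e₉, e₁₀, e₁₁, e₁₄} = {e₂, e₆, e₇, e₁₀, e₁₁, e₁₄}
… ∩ ⟦that ran⟧ = {e₂, e₆, e₇, e₁₀, e₁₁, e₁₄} ∩ {e₁, e₂, e₃, e₄, e₆, e₇, e₉, e₁₁, e₁₂, e₁₄} = {e₂, e₆, e₇, e₁₁, e₁₄}
… ∩ ⟦happy⟧ = {e₂, e₆, e₇, e₁₁, e₁₄} ∩ {e₁, e₂, e₆, e₈, e₉, e₁₀, e₁₁, e₁₂, e₁₃, e₁₄} = {e₂, e₆, e₁₁, e₁₄}
So ⟦happy actor across from e₁₀ that ran⟧ = {e₂, e₆, e₁₁, e₁₄}.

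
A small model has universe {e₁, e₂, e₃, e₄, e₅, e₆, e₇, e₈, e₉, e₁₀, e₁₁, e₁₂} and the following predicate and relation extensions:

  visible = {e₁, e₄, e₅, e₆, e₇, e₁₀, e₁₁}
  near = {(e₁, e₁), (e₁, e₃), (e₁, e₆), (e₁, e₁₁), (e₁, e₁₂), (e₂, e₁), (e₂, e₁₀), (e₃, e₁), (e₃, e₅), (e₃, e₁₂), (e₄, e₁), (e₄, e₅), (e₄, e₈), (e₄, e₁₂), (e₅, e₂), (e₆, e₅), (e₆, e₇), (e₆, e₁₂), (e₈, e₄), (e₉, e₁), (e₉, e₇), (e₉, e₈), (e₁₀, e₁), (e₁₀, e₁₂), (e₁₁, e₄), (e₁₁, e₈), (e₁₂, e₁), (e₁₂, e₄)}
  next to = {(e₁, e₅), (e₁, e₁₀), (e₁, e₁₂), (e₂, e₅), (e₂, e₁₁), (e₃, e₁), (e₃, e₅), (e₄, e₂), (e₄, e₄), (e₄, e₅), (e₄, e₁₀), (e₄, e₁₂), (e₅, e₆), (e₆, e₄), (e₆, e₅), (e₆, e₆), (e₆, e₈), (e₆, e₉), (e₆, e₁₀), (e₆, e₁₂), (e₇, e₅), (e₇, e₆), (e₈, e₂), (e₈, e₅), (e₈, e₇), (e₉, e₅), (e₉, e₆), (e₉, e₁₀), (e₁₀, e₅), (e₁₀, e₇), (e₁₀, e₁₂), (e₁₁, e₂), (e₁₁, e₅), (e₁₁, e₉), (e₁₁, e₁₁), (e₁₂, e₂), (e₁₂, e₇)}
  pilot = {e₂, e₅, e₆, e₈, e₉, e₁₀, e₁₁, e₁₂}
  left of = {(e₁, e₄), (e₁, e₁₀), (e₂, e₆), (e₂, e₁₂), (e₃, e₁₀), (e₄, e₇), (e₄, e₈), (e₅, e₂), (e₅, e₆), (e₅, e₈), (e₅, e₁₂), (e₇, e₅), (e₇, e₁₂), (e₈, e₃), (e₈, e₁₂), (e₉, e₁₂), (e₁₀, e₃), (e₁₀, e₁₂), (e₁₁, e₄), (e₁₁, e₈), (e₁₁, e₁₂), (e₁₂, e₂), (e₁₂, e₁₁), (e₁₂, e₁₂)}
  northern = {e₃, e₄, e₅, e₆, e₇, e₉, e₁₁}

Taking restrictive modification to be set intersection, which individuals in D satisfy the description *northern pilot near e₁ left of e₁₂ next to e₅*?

{e₉}

⟦near e₁⟧ = {x : ⟨x, e₁⟩ ∈ ⟦near⟧} = {e₁, e₂, e₃, e₄, e₉, e₁₀, e₁₂}
⟦left of e₁₂⟧ = {x : ⟨x, e₁₂⟩ ∈ ⟦left of⟧} = {e₂, e₅, e₇, e₈, e₉, e₁₀, e₁₁, e₁₂}
⟦next to e₅⟧ = {x : ⟨x, e₅⟩ ∈ ⟦next to⟧} = {e₁, e₂, e₃, e₄, e₆, e₇, e₈, e₉, e₁₀, e₁₁}
⟦pilot⟧ = {e₂, e₅, e₆, e₈, e₉, e₁₀, e₁₁, e₁₂}
… ∩ ⟦near e₁⟧ = {e₂, e₅, e₆, e₈, e₉, e₁₀, e₁₁, e₁₂} ∩ {e₁, e₂, e₃, e₄, e₉, e₁₀, e₁₂} = {e₂, e₉, e₁₀, e₁₂}
… ∩ ⟦left of e₁₂⟧ = {e₂, e₉, e₁₀, e₁₂} ∩ {e₂, e₅, e₇, e₈, e₉, e₁₀, e₁₁, e₁₂} = {e₂, e₉, e₁₀, e₁₂}
… ∩ ⟦next to e₅⟧ = {e₂, e₉, e₁₀, e₁₂} ∩ {e₁, e₂, e₃, e₄, e₆, e₇, e₈, e₉, e₁₀, e₁₁} = {e₂, e₉, e₁₀}
… ∩ ⟦northern⟧ = {e₂, e₉, e₁₀} ∩ {e₃, e₄, e₅, e₆, e₇, e₉, e₁₁} = {e₉}
So ⟦northern pilot near e₁ left of e₁₂ next to e₅⟧ = {e₉}.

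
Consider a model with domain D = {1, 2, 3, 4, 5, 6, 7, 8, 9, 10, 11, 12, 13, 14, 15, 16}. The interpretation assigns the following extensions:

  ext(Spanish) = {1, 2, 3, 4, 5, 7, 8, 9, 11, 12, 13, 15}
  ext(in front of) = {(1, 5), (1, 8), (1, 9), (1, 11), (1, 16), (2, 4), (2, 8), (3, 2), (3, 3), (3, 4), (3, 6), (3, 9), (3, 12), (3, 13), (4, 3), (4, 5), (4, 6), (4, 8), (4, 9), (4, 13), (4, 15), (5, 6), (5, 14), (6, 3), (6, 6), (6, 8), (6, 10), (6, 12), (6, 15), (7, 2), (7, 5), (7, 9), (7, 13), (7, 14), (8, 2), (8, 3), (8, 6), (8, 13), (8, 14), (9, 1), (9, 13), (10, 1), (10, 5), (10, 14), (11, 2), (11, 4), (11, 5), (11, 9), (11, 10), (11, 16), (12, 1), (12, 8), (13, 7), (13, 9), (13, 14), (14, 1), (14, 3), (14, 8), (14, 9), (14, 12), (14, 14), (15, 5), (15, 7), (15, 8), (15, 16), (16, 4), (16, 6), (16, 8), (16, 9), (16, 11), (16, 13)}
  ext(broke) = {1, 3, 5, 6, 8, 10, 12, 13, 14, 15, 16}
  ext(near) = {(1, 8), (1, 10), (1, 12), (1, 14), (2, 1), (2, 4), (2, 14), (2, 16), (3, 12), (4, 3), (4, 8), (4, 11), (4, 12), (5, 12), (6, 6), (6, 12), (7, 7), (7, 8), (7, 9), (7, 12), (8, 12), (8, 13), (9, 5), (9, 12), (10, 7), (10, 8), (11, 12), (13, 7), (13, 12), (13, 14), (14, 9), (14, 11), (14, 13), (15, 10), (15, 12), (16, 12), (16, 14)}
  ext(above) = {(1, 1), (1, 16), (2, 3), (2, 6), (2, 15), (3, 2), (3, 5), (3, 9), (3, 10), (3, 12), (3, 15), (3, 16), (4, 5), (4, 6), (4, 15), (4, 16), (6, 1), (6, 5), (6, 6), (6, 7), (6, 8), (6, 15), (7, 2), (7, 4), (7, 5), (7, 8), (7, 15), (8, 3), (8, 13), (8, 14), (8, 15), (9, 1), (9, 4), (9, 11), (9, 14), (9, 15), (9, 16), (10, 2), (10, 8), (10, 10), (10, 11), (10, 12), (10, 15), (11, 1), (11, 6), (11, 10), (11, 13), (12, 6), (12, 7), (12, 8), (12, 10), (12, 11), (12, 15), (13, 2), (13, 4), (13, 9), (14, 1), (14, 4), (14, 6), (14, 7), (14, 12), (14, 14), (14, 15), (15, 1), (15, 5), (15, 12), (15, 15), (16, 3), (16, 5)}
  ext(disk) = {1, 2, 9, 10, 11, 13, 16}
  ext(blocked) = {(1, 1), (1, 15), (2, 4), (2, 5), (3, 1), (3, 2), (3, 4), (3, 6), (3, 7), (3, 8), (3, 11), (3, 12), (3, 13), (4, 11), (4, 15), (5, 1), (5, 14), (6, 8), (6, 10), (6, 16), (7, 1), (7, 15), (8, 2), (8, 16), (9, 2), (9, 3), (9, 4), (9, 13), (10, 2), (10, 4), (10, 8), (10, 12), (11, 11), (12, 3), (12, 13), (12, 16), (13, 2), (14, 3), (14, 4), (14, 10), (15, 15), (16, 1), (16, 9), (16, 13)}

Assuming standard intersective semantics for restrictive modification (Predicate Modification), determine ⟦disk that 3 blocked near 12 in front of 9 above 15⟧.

∅

⟦that 3 blocked⟧ = {x : ⟨3, x⟩ ∈ ⟦blocked⟧} = {1, 2, 4, 6, 7, 8, 11, 12, 13}
⟦near 12⟧ = {x : ⟨x, 12⟩ ∈ ⟦near⟧} = {1, 3, 4, 5, 6, 7, 8, 9, 11, 13, 15, 16}
⟦in front of 9⟧ = {x : ⟨x, 9⟩ ∈ ⟦in front of⟧} = {1, 3, 4, 7, 11, 13, 14, 16}
⟦above 15⟧ = {x : ⟨x, 15⟩ ∈ ⟦above⟧} = {2, 3, 4, 6, 7, 8, 9, 10, 12, 14, 15}
⟦disk⟧ = {1, 2, 9, 10, 11, 13, 16}
… ∩ ⟦that 3 blocked⟧ = {1, 2, 9, 10, 11, 13, 16} ∩ {1, 2, 4, 6, 7, 8, 11, 12, 13} = {1, 2, 11, 13}
… ∩ ⟦near 12⟧ = {1, 2, 11, 13} ∩ {1, 3, 4, 5, 6, 7, 8, 9, 11, 13, 15, 16} = {1, 11, 13}
… ∩ ⟦in front of 9⟧ = {1, 11, 13} ∩ {1, 3, 4, 7, 11, 13, 14, 16} = {1, 11, 13}
… ∩ ⟦above 15⟧ = {1, 11, 13} ∩ {2, 3, 4, 6, 7, 8, 9, 10, 12, 14, 15} = ∅
So ⟦disk that 3 blocked near 12 in front of 9 above 15⟧ = ∅.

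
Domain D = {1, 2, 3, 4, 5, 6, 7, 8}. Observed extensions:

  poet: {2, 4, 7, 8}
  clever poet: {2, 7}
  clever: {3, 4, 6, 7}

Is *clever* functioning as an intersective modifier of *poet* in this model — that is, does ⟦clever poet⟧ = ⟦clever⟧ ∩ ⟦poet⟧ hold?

⟦clever⟧ ∩ ⟦poet⟧ = {3, 4, 6, 7} ∩ {2, 4, 7, 8} = {4, 7}
Observed ⟦clever poet⟧ = {2, 7}.
These differ, so the modifier is not intersective in this model.

no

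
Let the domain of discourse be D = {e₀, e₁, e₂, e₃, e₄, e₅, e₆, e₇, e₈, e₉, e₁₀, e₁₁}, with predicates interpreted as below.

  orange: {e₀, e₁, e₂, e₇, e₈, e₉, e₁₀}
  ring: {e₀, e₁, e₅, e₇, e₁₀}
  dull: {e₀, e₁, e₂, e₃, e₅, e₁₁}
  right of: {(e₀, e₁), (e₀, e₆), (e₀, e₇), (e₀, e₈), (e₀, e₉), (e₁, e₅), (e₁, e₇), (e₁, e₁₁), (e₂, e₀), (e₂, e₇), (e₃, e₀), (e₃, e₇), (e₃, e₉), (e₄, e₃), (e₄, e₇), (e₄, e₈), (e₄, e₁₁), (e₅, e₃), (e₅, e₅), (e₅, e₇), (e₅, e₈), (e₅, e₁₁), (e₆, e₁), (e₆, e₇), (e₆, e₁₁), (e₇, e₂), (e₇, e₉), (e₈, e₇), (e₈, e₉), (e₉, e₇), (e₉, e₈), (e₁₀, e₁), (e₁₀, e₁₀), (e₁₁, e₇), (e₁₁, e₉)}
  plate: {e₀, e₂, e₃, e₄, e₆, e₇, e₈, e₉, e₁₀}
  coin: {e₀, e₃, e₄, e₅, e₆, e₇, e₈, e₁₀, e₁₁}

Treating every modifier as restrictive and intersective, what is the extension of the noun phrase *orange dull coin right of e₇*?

⟦right of e₇⟧ = {x : ⟨x, e₇⟩ ∈ ⟦right of⟧} = {e₀, e₁, e₂, e₃, e₄, e₅, e₆, e₈, e₉, e₁₁}
⟦coin⟧ = {e₀, e₃, e₄, e₅, e₆, e₇, e₈, e₁₀, e₁₁}
… ∩ ⟦right of e₇⟧ = {e₀, e₃, e₄, e₅, e₆, e₇, e₈, e₁₀, e₁₁} ∩ {e₀, e₁, e₂, e₃, e₄, e₅, e₆, e₈, e₉, e₁₁} = {e₀, e₃, e₄, e₅, e₆, e₈, e₁₁}
… ∩ ⟦orange⟧ = {e₀, e₃, e₄, e₅, e₆, e₈, e₁₁} ∩ {e₀, e₁, e₂, e₇, e₈, e₉, e₁₀} = {e₀, e₈}
… ∩ ⟦dull⟧ = {e₀, e₈} ∩ {e₀, e₁, e₂, e₃, e₅, e₁₁} = {e₀}
So ⟦orange dull coin right of e₇⟧ = {e₀}.

{e₀}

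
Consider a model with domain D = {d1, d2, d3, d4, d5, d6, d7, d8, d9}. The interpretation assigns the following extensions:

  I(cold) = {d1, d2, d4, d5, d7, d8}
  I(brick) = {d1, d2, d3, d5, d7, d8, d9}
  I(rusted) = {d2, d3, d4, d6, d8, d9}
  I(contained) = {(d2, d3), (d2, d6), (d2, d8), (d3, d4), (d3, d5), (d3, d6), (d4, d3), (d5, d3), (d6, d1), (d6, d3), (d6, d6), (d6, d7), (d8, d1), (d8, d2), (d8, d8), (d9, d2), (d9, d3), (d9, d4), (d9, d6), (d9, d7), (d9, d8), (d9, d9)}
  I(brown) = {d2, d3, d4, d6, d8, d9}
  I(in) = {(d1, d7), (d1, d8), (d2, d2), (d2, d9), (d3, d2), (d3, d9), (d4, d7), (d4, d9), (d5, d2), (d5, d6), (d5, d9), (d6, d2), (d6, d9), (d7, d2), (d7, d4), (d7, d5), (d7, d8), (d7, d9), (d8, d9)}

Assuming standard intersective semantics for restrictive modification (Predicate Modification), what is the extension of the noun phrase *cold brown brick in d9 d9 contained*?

{d2, d8}

⟦in d9⟧ = {x : ⟨x, d9⟩ ∈ ⟦in⟧} = {d2, d3, d4, d5, d6, d7, d8}
⟦d9 contained⟧ = {x : ⟨d9, x⟩ ∈ ⟦contained⟧} = {d2, d3, d4, d6, d7, d8, d9}
⟦brick⟧ = {d1, d2, d3, d5, d7, d8, d9}
… ∩ ⟦in d9⟧ = {d1, d2, d3, d5, d7, d8, d9} ∩ {d2, d3, d4, d5, d6, d7, d8} = {d2, d3, d5, d7, d8}
… ∩ ⟦d9 contained⟧ = {d2, d3, d5, d7, d8} ∩ {d2, d3, d4, d6, d7, d8, d9} = {d2, d3, d7, d8}
… ∩ ⟦cold⟧ = {d2, d3, d7, d8} ∩ {d1, d2, d4, d5, d7, d8} = {d2, d7, d8}
… ∩ ⟦brown⟧ = {d2, d7, d8} ∩ {d2, d3, d4, d6, d8, d9} = {d2, d8}
So ⟦cold brown brick in d9 d9 contained⟧ = {d2, d8}.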